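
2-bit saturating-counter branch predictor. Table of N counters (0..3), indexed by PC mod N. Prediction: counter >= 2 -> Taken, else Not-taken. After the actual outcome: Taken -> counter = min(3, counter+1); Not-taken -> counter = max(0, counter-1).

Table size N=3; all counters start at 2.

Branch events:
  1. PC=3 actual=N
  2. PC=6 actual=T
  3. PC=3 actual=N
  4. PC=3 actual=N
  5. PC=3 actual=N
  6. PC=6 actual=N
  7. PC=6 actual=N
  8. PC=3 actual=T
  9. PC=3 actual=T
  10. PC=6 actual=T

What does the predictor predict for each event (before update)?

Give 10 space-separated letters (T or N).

Ev 1: PC=3 idx=0 pred=T actual=N -> ctr[0]=1
Ev 2: PC=6 idx=0 pred=N actual=T -> ctr[0]=2
Ev 3: PC=3 idx=0 pred=T actual=N -> ctr[0]=1
Ev 4: PC=3 idx=0 pred=N actual=N -> ctr[0]=0
Ev 5: PC=3 idx=0 pred=N actual=N -> ctr[0]=0
Ev 6: PC=6 idx=0 pred=N actual=N -> ctr[0]=0
Ev 7: PC=6 idx=0 pred=N actual=N -> ctr[0]=0
Ev 8: PC=3 idx=0 pred=N actual=T -> ctr[0]=1
Ev 9: PC=3 idx=0 pred=N actual=T -> ctr[0]=2
Ev 10: PC=6 idx=0 pred=T actual=T -> ctr[0]=3

Answer: T N T N N N N N N T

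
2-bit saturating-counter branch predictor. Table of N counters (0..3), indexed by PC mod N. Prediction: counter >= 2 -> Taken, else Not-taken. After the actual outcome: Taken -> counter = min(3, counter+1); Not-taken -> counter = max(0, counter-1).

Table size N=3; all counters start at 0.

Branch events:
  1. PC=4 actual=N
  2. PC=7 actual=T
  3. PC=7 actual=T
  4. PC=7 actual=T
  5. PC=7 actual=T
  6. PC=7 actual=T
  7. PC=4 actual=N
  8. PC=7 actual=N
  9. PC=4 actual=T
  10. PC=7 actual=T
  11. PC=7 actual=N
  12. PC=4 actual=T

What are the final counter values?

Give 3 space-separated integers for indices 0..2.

Answer: 0 3 0

Derivation:
Ev 1: PC=4 idx=1 pred=N actual=N -> ctr[1]=0
Ev 2: PC=7 idx=1 pred=N actual=T -> ctr[1]=1
Ev 3: PC=7 idx=1 pred=N actual=T -> ctr[1]=2
Ev 4: PC=7 idx=1 pred=T actual=T -> ctr[1]=3
Ev 5: PC=7 idx=1 pred=T actual=T -> ctr[1]=3
Ev 6: PC=7 idx=1 pred=T actual=T -> ctr[1]=3
Ev 7: PC=4 idx=1 pred=T actual=N -> ctr[1]=2
Ev 8: PC=7 idx=1 pred=T actual=N -> ctr[1]=1
Ev 9: PC=4 idx=1 pred=N actual=T -> ctr[1]=2
Ev 10: PC=7 idx=1 pred=T actual=T -> ctr[1]=3
Ev 11: PC=7 idx=1 pred=T actual=N -> ctr[1]=2
Ev 12: PC=4 idx=1 pred=T actual=T -> ctr[1]=3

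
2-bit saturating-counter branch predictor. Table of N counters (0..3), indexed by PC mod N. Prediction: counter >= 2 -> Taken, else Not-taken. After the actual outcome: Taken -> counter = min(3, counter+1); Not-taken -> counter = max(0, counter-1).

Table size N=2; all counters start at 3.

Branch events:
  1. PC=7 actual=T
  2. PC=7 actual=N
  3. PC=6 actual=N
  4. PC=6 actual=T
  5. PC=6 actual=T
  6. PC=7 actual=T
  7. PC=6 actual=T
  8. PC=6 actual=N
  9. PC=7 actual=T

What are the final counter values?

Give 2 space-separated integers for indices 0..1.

Ev 1: PC=7 idx=1 pred=T actual=T -> ctr[1]=3
Ev 2: PC=7 idx=1 pred=T actual=N -> ctr[1]=2
Ev 3: PC=6 idx=0 pred=T actual=N -> ctr[0]=2
Ev 4: PC=6 idx=0 pred=T actual=T -> ctr[0]=3
Ev 5: PC=6 idx=0 pred=T actual=T -> ctr[0]=3
Ev 6: PC=7 idx=1 pred=T actual=T -> ctr[1]=3
Ev 7: PC=6 idx=0 pred=T actual=T -> ctr[0]=3
Ev 8: PC=6 idx=0 pred=T actual=N -> ctr[0]=2
Ev 9: PC=7 idx=1 pred=T actual=T -> ctr[1]=3

Answer: 2 3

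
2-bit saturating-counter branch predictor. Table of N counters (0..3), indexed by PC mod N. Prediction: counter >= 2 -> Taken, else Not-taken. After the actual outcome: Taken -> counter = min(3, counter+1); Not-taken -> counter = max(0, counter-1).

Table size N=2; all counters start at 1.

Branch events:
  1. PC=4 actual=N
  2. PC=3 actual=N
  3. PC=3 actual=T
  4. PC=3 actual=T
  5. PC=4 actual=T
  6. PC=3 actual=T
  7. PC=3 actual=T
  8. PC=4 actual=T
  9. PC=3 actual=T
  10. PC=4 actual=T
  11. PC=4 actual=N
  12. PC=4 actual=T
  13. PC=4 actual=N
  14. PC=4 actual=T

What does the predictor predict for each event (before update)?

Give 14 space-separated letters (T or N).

Ev 1: PC=4 idx=0 pred=N actual=N -> ctr[0]=0
Ev 2: PC=3 idx=1 pred=N actual=N -> ctr[1]=0
Ev 3: PC=3 idx=1 pred=N actual=T -> ctr[1]=1
Ev 4: PC=3 idx=1 pred=N actual=T -> ctr[1]=2
Ev 5: PC=4 idx=0 pred=N actual=T -> ctr[0]=1
Ev 6: PC=3 idx=1 pred=T actual=T -> ctr[1]=3
Ev 7: PC=3 idx=1 pred=T actual=T -> ctr[1]=3
Ev 8: PC=4 idx=0 pred=N actual=T -> ctr[0]=2
Ev 9: PC=3 idx=1 pred=T actual=T -> ctr[1]=3
Ev 10: PC=4 idx=0 pred=T actual=T -> ctr[0]=3
Ev 11: PC=4 idx=0 pred=T actual=N -> ctr[0]=2
Ev 12: PC=4 idx=0 pred=T actual=T -> ctr[0]=3
Ev 13: PC=4 idx=0 pred=T actual=N -> ctr[0]=2
Ev 14: PC=4 idx=0 pred=T actual=T -> ctr[0]=3

Answer: N N N N N T T N T T T T T T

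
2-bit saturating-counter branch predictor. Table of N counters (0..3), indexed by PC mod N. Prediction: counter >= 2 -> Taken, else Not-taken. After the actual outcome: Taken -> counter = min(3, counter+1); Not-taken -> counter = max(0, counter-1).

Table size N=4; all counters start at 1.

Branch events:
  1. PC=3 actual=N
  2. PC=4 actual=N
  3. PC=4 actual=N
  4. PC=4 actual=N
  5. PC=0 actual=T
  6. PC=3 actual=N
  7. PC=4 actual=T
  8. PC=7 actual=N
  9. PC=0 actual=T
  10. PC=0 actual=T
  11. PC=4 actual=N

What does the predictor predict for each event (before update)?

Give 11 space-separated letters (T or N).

Ev 1: PC=3 idx=3 pred=N actual=N -> ctr[3]=0
Ev 2: PC=4 idx=0 pred=N actual=N -> ctr[0]=0
Ev 3: PC=4 idx=0 pred=N actual=N -> ctr[0]=0
Ev 4: PC=4 idx=0 pred=N actual=N -> ctr[0]=0
Ev 5: PC=0 idx=0 pred=N actual=T -> ctr[0]=1
Ev 6: PC=3 idx=3 pred=N actual=N -> ctr[3]=0
Ev 7: PC=4 idx=0 pred=N actual=T -> ctr[0]=2
Ev 8: PC=7 idx=3 pred=N actual=N -> ctr[3]=0
Ev 9: PC=0 idx=0 pred=T actual=T -> ctr[0]=3
Ev 10: PC=0 idx=0 pred=T actual=T -> ctr[0]=3
Ev 11: PC=4 idx=0 pred=T actual=N -> ctr[0]=2

Answer: N N N N N N N N T T T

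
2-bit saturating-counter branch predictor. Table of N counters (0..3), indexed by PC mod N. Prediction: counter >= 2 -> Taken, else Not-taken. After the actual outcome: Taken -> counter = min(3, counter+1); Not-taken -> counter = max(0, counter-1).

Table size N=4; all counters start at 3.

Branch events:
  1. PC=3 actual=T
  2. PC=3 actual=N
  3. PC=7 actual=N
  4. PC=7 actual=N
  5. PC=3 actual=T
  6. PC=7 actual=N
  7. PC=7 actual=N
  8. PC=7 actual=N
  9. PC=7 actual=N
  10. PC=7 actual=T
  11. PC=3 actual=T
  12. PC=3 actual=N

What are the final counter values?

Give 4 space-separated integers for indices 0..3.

Ev 1: PC=3 idx=3 pred=T actual=T -> ctr[3]=3
Ev 2: PC=3 idx=3 pred=T actual=N -> ctr[3]=2
Ev 3: PC=7 idx=3 pred=T actual=N -> ctr[3]=1
Ev 4: PC=7 idx=3 pred=N actual=N -> ctr[3]=0
Ev 5: PC=3 idx=3 pred=N actual=T -> ctr[3]=1
Ev 6: PC=7 idx=3 pred=N actual=N -> ctr[3]=0
Ev 7: PC=7 idx=3 pred=N actual=N -> ctr[3]=0
Ev 8: PC=7 idx=3 pred=N actual=N -> ctr[3]=0
Ev 9: PC=7 idx=3 pred=N actual=N -> ctr[3]=0
Ev 10: PC=7 idx=3 pred=N actual=T -> ctr[3]=1
Ev 11: PC=3 idx=3 pred=N actual=T -> ctr[3]=2
Ev 12: PC=3 idx=3 pred=T actual=N -> ctr[3]=1

Answer: 3 3 3 1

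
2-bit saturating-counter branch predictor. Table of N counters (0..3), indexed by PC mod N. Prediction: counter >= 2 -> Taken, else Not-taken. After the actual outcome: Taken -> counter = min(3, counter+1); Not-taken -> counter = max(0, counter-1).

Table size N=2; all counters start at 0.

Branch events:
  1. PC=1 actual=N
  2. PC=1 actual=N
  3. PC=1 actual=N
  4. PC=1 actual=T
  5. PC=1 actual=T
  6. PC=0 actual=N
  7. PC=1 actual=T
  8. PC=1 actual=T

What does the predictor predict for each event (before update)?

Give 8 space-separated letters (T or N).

Ev 1: PC=1 idx=1 pred=N actual=N -> ctr[1]=0
Ev 2: PC=1 idx=1 pred=N actual=N -> ctr[1]=0
Ev 3: PC=1 idx=1 pred=N actual=N -> ctr[1]=0
Ev 4: PC=1 idx=1 pred=N actual=T -> ctr[1]=1
Ev 5: PC=1 idx=1 pred=N actual=T -> ctr[1]=2
Ev 6: PC=0 idx=0 pred=N actual=N -> ctr[0]=0
Ev 7: PC=1 idx=1 pred=T actual=T -> ctr[1]=3
Ev 8: PC=1 idx=1 pred=T actual=T -> ctr[1]=3

Answer: N N N N N N T T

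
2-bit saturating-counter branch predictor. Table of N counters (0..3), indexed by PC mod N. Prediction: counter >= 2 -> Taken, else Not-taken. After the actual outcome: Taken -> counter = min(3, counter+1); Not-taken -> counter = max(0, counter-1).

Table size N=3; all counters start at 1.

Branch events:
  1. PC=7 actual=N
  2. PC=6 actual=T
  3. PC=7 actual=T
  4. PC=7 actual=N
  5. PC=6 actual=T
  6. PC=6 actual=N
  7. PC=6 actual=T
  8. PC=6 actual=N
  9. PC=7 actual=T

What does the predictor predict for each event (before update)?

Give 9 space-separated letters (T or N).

Answer: N N N N T T T T N

Derivation:
Ev 1: PC=7 idx=1 pred=N actual=N -> ctr[1]=0
Ev 2: PC=6 idx=0 pred=N actual=T -> ctr[0]=2
Ev 3: PC=7 idx=1 pred=N actual=T -> ctr[1]=1
Ev 4: PC=7 idx=1 pred=N actual=N -> ctr[1]=0
Ev 5: PC=6 idx=0 pred=T actual=T -> ctr[0]=3
Ev 6: PC=6 idx=0 pred=T actual=N -> ctr[0]=2
Ev 7: PC=6 idx=0 pred=T actual=T -> ctr[0]=3
Ev 8: PC=6 idx=0 pred=T actual=N -> ctr[0]=2
Ev 9: PC=7 idx=1 pred=N actual=T -> ctr[1]=1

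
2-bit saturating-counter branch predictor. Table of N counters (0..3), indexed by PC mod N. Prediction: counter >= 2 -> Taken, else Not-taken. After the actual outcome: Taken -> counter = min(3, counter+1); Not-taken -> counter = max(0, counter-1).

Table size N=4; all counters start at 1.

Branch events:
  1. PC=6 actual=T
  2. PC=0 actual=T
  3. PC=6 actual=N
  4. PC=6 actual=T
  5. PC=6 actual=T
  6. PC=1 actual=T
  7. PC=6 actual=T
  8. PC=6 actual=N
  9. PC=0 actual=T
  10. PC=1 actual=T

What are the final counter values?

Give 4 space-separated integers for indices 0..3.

Answer: 3 3 2 1

Derivation:
Ev 1: PC=6 idx=2 pred=N actual=T -> ctr[2]=2
Ev 2: PC=0 idx=0 pred=N actual=T -> ctr[0]=2
Ev 3: PC=6 idx=2 pred=T actual=N -> ctr[2]=1
Ev 4: PC=6 idx=2 pred=N actual=T -> ctr[2]=2
Ev 5: PC=6 idx=2 pred=T actual=T -> ctr[2]=3
Ev 6: PC=1 idx=1 pred=N actual=T -> ctr[1]=2
Ev 7: PC=6 idx=2 pred=T actual=T -> ctr[2]=3
Ev 8: PC=6 idx=2 pred=T actual=N -> ctr[2]=2
Ev 9: PC=0 idx=0 pred=T actual=T -> ctr[0]=3
Ev 10: PC=1 idx=1 pred=T actual=T -> ctr[1]=3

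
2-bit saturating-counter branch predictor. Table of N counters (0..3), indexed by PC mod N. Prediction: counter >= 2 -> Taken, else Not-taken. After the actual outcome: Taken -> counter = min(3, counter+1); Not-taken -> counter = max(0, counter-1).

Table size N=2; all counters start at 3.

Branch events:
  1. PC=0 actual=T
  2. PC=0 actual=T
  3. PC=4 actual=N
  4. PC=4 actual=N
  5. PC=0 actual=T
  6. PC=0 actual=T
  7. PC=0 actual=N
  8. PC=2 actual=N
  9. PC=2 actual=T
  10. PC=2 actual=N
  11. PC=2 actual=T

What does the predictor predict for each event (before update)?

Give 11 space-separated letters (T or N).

Answer: T T T T N T T T N T N

Derivation:
Ev 1: PC=0 idx=0 pred=T actual=T -> ctr[0]=3
Ev 2: PC=0 idx=0 pred=T actual=T -> ctr[0]=3
Ev 3: PC=4 idx=0 pred=T actual=N -> ctr[0]=2
Ev 4: PC=4 idx=0 pred=T actual=N -> ctr[0]=1
Ev 5: PC=0 idx=0 pred=N actual=T -> ctr[0]=2
Ev 6: PC=0 idx=0 pred=T actual=T -> ctr[0]=3
Ev 7: PC=0 idx=0 pred=T actual=N -> ctr[0]=2
Ev 8: PC=2 idx=0 pred=T actual=N -> ctr[0]=1
Ev 9: PC=2 idx=0 pred=N actual=T -> ctr[0]=2
Ev 10: PC=2 idx=0 pred=T actual=N -> ctr[0]=1
Ev 11: PC=2 idx=0 pred=N actual=T -> ctr[0]=2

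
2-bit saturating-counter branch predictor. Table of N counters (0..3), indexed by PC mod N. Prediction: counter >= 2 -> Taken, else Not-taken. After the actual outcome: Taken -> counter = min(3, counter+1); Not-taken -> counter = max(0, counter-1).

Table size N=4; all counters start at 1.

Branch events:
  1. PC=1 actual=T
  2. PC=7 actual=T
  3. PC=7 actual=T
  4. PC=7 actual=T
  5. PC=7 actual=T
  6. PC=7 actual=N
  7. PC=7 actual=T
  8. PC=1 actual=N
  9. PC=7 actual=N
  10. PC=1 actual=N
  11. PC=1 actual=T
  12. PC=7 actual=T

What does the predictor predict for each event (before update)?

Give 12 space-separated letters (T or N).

Answer: N N T T T T T T T N N T

Derivation:
Ev 1: PC=1 idx=1 pred=N actual=T -> ctr[1]=2
Ev 2: PC=7 idx=3 pred=N actual=T -> ctr[3]=2
Ev 3: PC=7 idx=3 pred=T actual=T -> ctr[3]=3
Ev 4: PC=7 idx=3 pred=T actual=T -> ctr[3]=3
Ev 5: PC=7 idx=3 pred=T actual=T -> ctr[3]=3
Ev 6: PC=7 idx=3 pred=T actual=N -> ctr[3]=2
Ev 7: PC=7 idx=3 pred=T actual=T -> ctr[3]=3
Ev 8: PC=1 idx=1 pred=T actual=N -> ctr[1]=1
Ev 9: PC=7 idx=3 pred=T actual=N -> ctr[3]=2
Ev 10: PC=1 idx=1 pred=N actual=N -> ctr[1]=0
Ev 11: PC=1 idx=1 pred=N actual=T -> ctr[1]=1
Ev 12: PC=7 idx=3 pred=T actual=T -> ctr[3]=3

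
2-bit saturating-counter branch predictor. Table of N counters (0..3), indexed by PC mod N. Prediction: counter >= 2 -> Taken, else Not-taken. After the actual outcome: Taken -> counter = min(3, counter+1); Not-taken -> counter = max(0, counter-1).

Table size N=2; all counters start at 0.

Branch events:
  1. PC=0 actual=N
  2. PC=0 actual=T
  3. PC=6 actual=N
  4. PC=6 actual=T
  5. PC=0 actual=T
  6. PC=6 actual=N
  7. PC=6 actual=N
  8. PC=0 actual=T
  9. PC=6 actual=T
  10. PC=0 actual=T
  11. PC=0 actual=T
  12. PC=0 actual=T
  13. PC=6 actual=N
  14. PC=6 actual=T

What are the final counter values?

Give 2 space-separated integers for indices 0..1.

Answer: 3 0

Derivation:
Ev 1: PC=0 idx=0 pred=N actual=N -> ctr[0]=0
Ev 2: PC=0 idx=0 pred=N actual=T -> ctr[0]=1
Ev 3: PC=6 idx=0 pred=N actual=N -> ctr[0]=0
Ev 4: PC=6 idx=0 pred=N actual=T -> ctr[0]=1
Ev 5: PC=0 idx=0 pred=N actual=T -> ctr[0]=2
Ev 6: PC=6 idx=0 pred=T actual=N -> ctr[0]=1
Ev 7: PC=6 idx=0 pred=N actual=N -> ctr[0]=0
Ev 8: PC=0 idx=0 pred=N actual=T -> ctr[0]=1
Ev 9: PC=6 idx=0 pred=N actual=T -> ctr[0]=2
Ev 10: PC=0 idx=0 pred=T actual=T -> ctr[0]=3
Ev 11: PC=0 idx=0 pred=T actual=T -> ctr[0]=3
Ev 12: PC=0 idx=0 pred=T actual=T -> ctr[0]=3
Ev 13: PC=6 idx=0 pred=T actual=N -> ctr[0]=2
Ev 14: PC=6 idx=0 pred=T actual=T -> ctr[0]=3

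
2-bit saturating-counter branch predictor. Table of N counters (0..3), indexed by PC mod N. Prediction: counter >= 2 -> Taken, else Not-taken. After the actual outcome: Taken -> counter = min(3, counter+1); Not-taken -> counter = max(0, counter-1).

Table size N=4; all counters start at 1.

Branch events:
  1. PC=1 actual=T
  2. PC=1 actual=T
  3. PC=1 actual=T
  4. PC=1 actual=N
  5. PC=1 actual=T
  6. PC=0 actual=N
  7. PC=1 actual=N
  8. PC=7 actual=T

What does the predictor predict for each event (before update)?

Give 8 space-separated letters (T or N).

Ev 1: PC=1 idx=1 pred=N actual=T -> ctr[1]=2
Ev 2: PC=1 idx=1 pred=T actual=T -> ctr[1]=3
Ev 3: PC=1 idx=1 pred=T actual=T -> ctr[1]=3
Ev 4: PC=1 idx=1 pred=T actual=N -> ctr[1]=2
Ev 5: PC=1 idx=1 pred=T actual=T -> ctr[1]=3
Ev 6: PC=0 idx=0 pred=N actual=N -> ctr[0]=0
Ev 7: PC=1 idx=1 pred=T actual=N -> ctr[1]=2
Ev 8: PC=7 idx=3 pred=N actual=T -> ctr[3]=2

Answer: N T T T T N T N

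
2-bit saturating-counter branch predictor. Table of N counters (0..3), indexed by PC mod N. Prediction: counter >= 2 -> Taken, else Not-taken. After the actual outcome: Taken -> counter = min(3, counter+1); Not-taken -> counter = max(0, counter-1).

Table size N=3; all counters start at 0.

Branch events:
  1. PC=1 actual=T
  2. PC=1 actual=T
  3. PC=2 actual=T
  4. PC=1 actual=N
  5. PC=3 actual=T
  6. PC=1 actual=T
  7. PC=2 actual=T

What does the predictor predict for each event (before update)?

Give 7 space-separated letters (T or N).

Answer: N N N T N N N

Derivation:
Ev 1: PC=1 idx=1 pred=N actual=T -> ctr[1]=1
Ev 2: PC=1 idx=1 pred=N actual=T -> ctr[1]=2
Ev 3: PC=2 idx=2 pred=N actual=T -> ctr[2]=1
Ev 4: PC=1 idx=1 pred=T actual=N -> ctr[1]=1
Ev 5: PC=3 idx=0 pred=N actual=T -> ctr[0]=1
Ev 6: PC=1 idx=1 pred=N actual=T -> ctr[1]=2
Ev 7: PC=2 idx=2 pred=N actual=T -> ctr[2]=2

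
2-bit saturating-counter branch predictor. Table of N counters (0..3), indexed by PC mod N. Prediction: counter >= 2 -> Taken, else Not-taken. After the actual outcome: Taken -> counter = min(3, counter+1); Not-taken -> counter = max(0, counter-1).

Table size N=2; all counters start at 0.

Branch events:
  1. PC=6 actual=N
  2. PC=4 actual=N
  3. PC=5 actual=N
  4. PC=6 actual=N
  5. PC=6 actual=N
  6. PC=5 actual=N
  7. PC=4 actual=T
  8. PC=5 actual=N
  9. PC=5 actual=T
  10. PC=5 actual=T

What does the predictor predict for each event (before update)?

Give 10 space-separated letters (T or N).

Answer: N N N N N N N N N N

Derivation:
Ev 1: PC=6 idx=0 pred=N actual=N -> ctr[0]=0
Ev 2: PC=4 idx=0 pred=N actual=N -> ctr[0]=0
Ev 3: PC=5 idx=1 pred=N actual=N -> ctr[1]=0
Ev 4: PC=6 idx=0 pred=N actual=N -> ctr[0]=0
Ev 5: PC=6 idx=0 pred=N actual=N -> ctr[0]=0
Ev 6: PC=5 idx=1 pred=N actual=N -> ctr[1]=0
Ev 7: PC=4 idx=0 pred=N actual=T -> ctr[0]=1
Ev 8: PC=5 idx=1 pred=N actual=N -> ctr[1]=0
Ev 9: PC=5 idx=1 pred=N actual=T -> ctr[1]=1
Ev 10: PC=5 idx=1 pred=N actual=T -> ctr[1]=2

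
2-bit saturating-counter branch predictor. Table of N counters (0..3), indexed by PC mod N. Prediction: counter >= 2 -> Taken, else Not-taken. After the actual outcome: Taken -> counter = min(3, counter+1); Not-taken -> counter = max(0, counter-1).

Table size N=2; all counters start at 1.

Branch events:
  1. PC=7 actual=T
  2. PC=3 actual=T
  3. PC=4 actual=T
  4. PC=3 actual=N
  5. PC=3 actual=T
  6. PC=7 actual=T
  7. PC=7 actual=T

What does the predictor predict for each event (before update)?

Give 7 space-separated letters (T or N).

Ev 1: PC=7 idx=1 pred=N actual=T -> ctr[1]=2
Ev 2: PC=3 idx=1 pred=T actual=T -> ctr[1]=3
Ev 3: PC=4 idx=0 pred=N actual=T -> ctr[0]=2
Ev 4: PC=3 idx=1 pred=T actual=N -> ctr[1]=2
Ev 5: PC=3 idx=1 pred=T actual=T -> ctr[1]=3
Ev 6: PC=7 idx=1 pred=T actual=T -> ctr[1]=3
Ev 7: PC=7 idx=1 pred=T actual=T -> ctr[1]=3

Answer: N T N T T T T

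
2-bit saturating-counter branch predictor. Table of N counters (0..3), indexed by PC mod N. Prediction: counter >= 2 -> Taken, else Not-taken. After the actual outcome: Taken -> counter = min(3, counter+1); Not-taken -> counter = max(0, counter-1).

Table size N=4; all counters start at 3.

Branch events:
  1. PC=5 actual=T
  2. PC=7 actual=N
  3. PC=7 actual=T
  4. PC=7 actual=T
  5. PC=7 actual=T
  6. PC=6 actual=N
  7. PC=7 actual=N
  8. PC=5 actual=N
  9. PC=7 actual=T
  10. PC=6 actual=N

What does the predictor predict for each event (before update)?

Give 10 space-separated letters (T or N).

Ev 1: PC=5 idx=1 pred=T actual=T -> ctr[1]=3
Ev 2: PC=7 idx=3 pred=T actual=N -> ctr[3]=2
Ev 3: PC=7 idx=3 pred=T actual=T -> ctr[3]=3
Ev 4: PC=7 idx=3 pred=T actual=T -> ctr[3]=3
Ev 5: PC=7 idx=3 pred=T actual=T -> ctr[3]=3
Ev 6: PC=6 idx=2 pred=T actual=N -> ctr[2]=2
Ev 7: PC=7 idx=3 pred=T actual=N -> ctr[3]=2
Ev 8: PC=5 idx=1 pred=T actual=N -> ctr[1]=2
Ev 9: PC=7 idx=3 pred=T actual=T -> ctr[3]=3
Ev 10: PC=6 idx=2 pred=T actual=N -> ctr[2]=1

Answer: T T T T T T T T T T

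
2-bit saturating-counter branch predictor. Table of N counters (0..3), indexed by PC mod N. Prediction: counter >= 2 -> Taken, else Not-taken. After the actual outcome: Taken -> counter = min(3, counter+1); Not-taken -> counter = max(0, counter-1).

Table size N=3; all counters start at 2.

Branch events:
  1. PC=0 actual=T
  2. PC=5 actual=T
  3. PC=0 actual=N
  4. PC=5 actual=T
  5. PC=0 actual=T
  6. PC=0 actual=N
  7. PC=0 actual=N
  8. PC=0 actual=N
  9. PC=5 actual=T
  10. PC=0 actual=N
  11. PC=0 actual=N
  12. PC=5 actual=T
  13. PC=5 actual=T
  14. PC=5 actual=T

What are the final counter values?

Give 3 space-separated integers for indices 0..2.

Answer: 0 2 3

Derivation:
Ev 1: PC=0 idx=0 pred=T actual=T -> ctr[0]=3
Ev 2: PC=5 idx=2 pred=T actual=T -> ctr[2]=3
Ev 3: PC=0 idx=0 pred=T actual=N -> ctr[0]=2
Ev 4: PC=5 idx=2 pred=T actual=T -> ctr[2]=3
Ev 5: PC=0 idx=0 pred=T actual=T -> ctr[0]=3
Ev 6: PC=0 idx=0 pred=T actual=N -> ctr[0]=2
Ev 7: PC=0 idx=0 pred=T actual=N -> ctr[0]=1
Ev 8: PC=0 idx=0 pred=N actual=N -> ctr[0]=0
Ev 9: PC=5 idx=2 pred=T actual=T -> ctr[2]=3
Ev 10: PC=0 idx=0 pred=N actual=N -> ctr[0]=0
Ev 11: PC=0 idx=0 pred=N actual=N -> ctr[0]=0
Ev 12: PC=5 idx=2 pred=T actual=T -> ctr[2]=3
Ev 13: PC=5 idx=2 pred=T actual=T -> ctr[2]=3
Ev 14: PC=5 idx=2 pred=T actual=T -> ctr[2]=3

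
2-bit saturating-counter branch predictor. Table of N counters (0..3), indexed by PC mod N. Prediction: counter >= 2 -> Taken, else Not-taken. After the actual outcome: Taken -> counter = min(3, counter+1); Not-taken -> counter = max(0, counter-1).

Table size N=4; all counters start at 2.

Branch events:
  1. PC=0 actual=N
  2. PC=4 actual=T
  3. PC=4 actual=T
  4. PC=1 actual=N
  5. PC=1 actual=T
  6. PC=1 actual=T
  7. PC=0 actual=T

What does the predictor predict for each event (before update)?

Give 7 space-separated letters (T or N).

Ev 1: PC=0 idx=0 pred=T actual=N -> ctr[0]=1
Ev 2: PC=4 idx=0 pred=N actual=T -> ctr[0]=2
Ev 3: PC=4 idx=0 pred=T actual=T -> ctr[0]=3
Ev 4: PC=1 idx=1 pred=T actual=N -> ctr[1]=1
Ev 5: PC=1 idx=1 pred=N actual=T -> ctr[1]=2
Ev 6: PC=1 idx=1 pred=T actual=T -> ctr[1]=3
Ev 7: PC=0 idx=0 pred=T actual=T -> ctr[0]=3

Answer: T N T T N T T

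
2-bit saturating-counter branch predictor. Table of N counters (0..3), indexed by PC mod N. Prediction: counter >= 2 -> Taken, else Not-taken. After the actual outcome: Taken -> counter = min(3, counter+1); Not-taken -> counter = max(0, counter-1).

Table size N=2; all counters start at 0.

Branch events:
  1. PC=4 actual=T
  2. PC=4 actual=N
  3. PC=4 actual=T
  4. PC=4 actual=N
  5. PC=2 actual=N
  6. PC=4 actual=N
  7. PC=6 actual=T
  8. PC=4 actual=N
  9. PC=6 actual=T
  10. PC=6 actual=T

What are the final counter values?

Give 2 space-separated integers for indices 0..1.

Ev 1: PC=4 idx=0 pred=N actual=T -> ctr[0]=1
Ev 2: PC=4 idx=0 pred=N actual=N -> ctr[0]=0
Ev 3: PC=4 idx=0 pred=N actual=T -> ctr[0]=1
Ev 4: PC=4 idx=0 pred=N actual=N -> ctr[0]=0
Ev 5: PC=2 idx=0 pred=N actual=N -> ctr[0]=0
Ev 6: PC=4 idx=0 pred=N actual=N -> ctr[0]=0
Ev 7: PC=6 idx=0 pred=N actual=T -> ctr[0]=1
Ev 8: PC=4 idx=0 pred=N actual=N -> ctr[0]=0
Ev 9: PC=6 idx=0 pred=N actual=T -> ctr[0]=1
Ev 10: PC=6 idx=0 pred=N actual=T -> ctr[0]=2

Answer: 2 0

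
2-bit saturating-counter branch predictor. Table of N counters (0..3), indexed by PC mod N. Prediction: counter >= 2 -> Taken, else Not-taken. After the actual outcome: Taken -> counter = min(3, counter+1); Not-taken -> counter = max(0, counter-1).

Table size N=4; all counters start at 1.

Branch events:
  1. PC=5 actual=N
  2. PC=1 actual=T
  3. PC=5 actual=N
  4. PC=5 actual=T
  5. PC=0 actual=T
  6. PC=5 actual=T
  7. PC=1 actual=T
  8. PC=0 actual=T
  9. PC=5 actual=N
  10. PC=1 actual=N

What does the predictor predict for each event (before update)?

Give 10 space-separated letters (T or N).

Ev 1: PC=5 idx=1 pred=N actual=N -> ctr[1]=0
Ev 2: PC=1 idx=1 pred=N actual=T -> ctr[1]=1
Ev 3: PC=5 idx=1 pred=N actual=N -> ctr[1]=0
Ev 4: PC=5 idx=1 pred=N actual=T -> ctr[1]=1
Ev 5: PC=0 idx=0 pred=N actual=T -> ctr[0]=2
Ev 6: PC=5 idx=1 pred=N actual=T -> ctr[1]=2
Ev 7: PC=1 idx=1 pred=T actual=T -> ctr[1]=3
Ev 8: PC=0 idx=0 pred=T actual=T -> ctr[0]=3
Ev 9: PC=5 idx=1 pred=T actual=N -> ctr[1]=2
Ev 10: PC=1 idx=1 pred=T actual=N -> ctr[1]=1

Answer: N N N N N N T T T T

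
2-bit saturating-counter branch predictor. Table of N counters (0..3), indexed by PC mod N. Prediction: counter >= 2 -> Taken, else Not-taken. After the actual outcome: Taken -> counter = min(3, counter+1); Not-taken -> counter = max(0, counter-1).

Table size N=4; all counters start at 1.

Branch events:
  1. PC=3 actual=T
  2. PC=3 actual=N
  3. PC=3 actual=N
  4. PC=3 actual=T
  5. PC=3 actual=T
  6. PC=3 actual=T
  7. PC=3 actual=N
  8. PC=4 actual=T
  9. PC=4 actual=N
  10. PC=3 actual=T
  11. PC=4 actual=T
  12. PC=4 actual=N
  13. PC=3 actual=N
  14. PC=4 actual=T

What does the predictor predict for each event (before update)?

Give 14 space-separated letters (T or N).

Ev 1: PC=3 idx=3 pred=N actual=T -> ctr[3]=2
Ev 2: PC=3 idx=3 pred=T actual=N -> ctr[3]=1
Ev 3: PC=3 idx=3 pred=N actual=N -> ctr[3]=0
Ev 4: PC=3 idx=3 pred=N actual=T -> ctr[3]=1
Ev 5: PC=3 idx=3 pred=N actual=T -> ctr[3]=2
Ev 6: PC=3 idx=3 pred=T actual=T -> ctr[3]=3
Ev 7: PC=3 idx=3 pred=T actual=N -> ctr[3]=2
Ev 8: PC=4 idx=0 pred=N actual=T -> ctr[0]=2
Ev 9: PC=4 idx=0 pred=T actual=N -> ctr[0]=1
Ev 10: PC=3 idx=3 pred=T actual=T -> ctr[3]=3
Ev 11: PC=4 idx=0 pred=N actual=T -> ctr[0]=2
Ev 12: PC=4 idx=0 pred=T actual=N -> ctr[0]=1
Ev 13: PC=3 idx=3 pred=T actual=N -> ctr[3]=2
Ev 14: PC=4 idx=0 pred=N actual=T -> ctr[0]=2

Answer: N T N N N T T N T T N T T N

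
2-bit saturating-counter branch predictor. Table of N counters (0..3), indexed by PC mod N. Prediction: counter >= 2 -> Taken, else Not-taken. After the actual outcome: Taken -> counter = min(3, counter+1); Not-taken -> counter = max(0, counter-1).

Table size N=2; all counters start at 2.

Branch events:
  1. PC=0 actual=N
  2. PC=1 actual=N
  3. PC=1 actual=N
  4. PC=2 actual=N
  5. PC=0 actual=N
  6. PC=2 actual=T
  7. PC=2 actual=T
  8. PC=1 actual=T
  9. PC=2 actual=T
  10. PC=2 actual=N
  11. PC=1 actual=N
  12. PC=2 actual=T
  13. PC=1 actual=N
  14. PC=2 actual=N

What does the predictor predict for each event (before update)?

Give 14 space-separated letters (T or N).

Answer: T T N N N N N N T T N T N T

Derivation:
Ev 1: PC=0 idx=0 pred=T actual=N -> ctr[0]=1
Ev 2: PC=1 idx=1 pred=T actual=N -> ctr[1]=1
Ev 3: PC=1 idx=1 pred=N actual=N -> ctr[1]=0
Ev 4: PC=2 idx=0 pred=N actual=N -> ctr[0]=0
Ev 5: PC=0 idx=0 pred=N actual=N -> ctr[0]=0
Ev 6: PC=2 idx=0 pred=N actual=T -> ctr[0]=1
Ev 7: PC=2 idx=0 pred=N actual=T -> ctr[0]=2
Ev 8: PC=1 idx=1 pred=N actual=T -> ctr[1]=1
Ev 9: PC=2 idx=0 pred=T actual=T -> ctr[0]=3
Ev 10: PC=2 idx=0 pred=T actual=N -> ctr[0]=2
Ev 11: PC=1 idx=1 pred=N actual=N -> ctr[1]=0
Ev 12: PC=2 idx=0 pred=T actual=T -> ctr[0]=3
Ev 13: PC=1 idx=1 pred=N actual=N -> ctr[1]=0
Ev 14: PC=2 idx=0 pred=T actual=N -> ctr[0]=2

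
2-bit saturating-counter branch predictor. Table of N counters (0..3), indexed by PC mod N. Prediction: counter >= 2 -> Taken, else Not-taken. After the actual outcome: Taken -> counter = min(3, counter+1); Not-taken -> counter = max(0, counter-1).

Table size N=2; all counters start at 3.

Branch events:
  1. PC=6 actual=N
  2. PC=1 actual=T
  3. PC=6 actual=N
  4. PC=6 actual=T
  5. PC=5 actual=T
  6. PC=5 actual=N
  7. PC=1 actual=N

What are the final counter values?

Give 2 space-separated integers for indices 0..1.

Ev 1: PC=6 idx=0 pred=T actual=N -> ctr[0]=2
Ev 2: PC=1 idx=1 pred=T actual=T -> ctr[1]=3
Ev 3: PC=6 idx=0 pred=T actual=N -> ctr[0]=1
Ev 4: PC=6 idx=0 pred=N actual=T -> ctr[0]=2
Ev 5: PC=5 idx=1 pred=T actual=T -> ctr[1]=3
Ev 6: PC=5 idx=1 pred=T actual=N -> ctr[1]=2
Ev 7: PC=1 idx=1 pred=T actual=N -> ctr[1]=1

Answer: 2 1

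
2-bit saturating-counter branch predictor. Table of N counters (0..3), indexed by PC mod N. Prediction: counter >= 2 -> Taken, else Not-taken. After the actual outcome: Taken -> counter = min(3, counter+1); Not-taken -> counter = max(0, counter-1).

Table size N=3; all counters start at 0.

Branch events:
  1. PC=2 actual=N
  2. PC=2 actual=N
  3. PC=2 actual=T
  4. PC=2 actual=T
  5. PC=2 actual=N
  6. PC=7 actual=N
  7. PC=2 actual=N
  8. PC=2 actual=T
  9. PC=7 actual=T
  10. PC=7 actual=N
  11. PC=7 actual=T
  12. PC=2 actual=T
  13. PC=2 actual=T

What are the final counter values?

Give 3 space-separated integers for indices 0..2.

Ev 1: PC=2 idx=2 pred=N actual=N -> ctr[2]=0
Ev 2: PC=2 idx=2 pred=N actual=N -> ctr[2]=0
Ev 3: PC=2 idx=2 pred=N actual=T -> ctr[2]=1
Ev 4: PC=2 idx=2 pred=N actual=T -> ctr[2]=2
Ev 5: PC=2 idx=2 pred=T actual=N -> ctr[2]=1
Ev 6: PC=7 idx=1 pred=N actual=N -> ctr[1]=0
Ev 7: PC=2 idx=2 pred=N actual=N -> ctr[2]=0
Ev 8: PC=2 idx=2 pred=N actual=T -> ctr[2]=1
Ev 9: PC=7 idx=1 pred=N actual=T -> ctr[1]=1
Ev 10: PC=7 idx=1 pred=N actual=N -> ctr[1]=0
Ev 11: PC=7 idx=1 pred=N actual=T -> ctr[1]=1
Ev 12: PC=2 idx=2 pred=N actual=T -> ctr[2]=2
Ev 13: PC=2 idx=2 pred=T actual=T -> ctr[2]=3

Answer: 0 1 3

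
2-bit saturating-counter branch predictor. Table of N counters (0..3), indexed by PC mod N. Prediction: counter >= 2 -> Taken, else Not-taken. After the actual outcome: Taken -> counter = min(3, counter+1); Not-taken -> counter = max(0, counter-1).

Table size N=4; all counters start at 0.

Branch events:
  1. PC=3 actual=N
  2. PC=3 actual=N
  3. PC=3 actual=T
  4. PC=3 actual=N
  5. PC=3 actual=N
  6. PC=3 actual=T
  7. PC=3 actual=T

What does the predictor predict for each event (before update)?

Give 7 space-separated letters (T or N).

Answer: N N N N N N N

Derivation:
Ev 1: PC=3 idx=3 pred=N actual=N -> ctr[3]=0
Ev 2: PC=3 idx=3 pred=N actual=N -> ctr[3]=0
Ev 3: PC=3 idx=3 pred=N actual=T -> ctr[3]=1
Ev 4: PC=3 idx=3 pred=N actual=N -> ctr[3]=0
Ev 5: PC=3 idx=3 pred=N actual=N -> ctr[3]=0
Ev 6: PC=3 idx=3 pred=N actual=T -> ctr[3]=1
Ev 7: PC=3 idx=3 pred=N actual=T -> ctr[3]=2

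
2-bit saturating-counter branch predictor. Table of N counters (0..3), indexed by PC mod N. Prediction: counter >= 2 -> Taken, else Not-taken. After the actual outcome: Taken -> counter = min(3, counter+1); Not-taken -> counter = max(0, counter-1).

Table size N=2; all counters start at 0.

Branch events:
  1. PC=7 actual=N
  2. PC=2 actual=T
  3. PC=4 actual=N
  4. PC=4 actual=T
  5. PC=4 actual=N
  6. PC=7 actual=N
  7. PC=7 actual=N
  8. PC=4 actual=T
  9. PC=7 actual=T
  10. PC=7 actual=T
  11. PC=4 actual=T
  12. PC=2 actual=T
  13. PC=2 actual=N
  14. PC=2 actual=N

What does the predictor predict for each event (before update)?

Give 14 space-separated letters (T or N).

Answer: N N N N N N N N N N N T T T

Derivation:
Ev 1: PC=7 idx=1 pred=N actual=N -> ctr[1]=0
Ev 2: PC=2 idx=0 pred=N actual=T -> ctr[0]=1
Ev 3: PC=4 idx=0 pred=N actual=N -> ctr[0]=0
Ev 4: PC=4 idx=0 pred=N actual=T -> ctr[0]=1
Ev 5: PC=4 idx=0 pred=N actual=N -> ctr[0]=0
Ev 6: PC=7 idx=1 pred=N actual=N -> ctr[1]=0
Ev 7: PC=7 idx=1 pred=N actual=N -> ctr[1]=0
Ev 8: PC=4 idx=0 pred=N actual=T -> ctr[0]=1
Ev 9: PC=7 idx=1 pred=N actual=T -> ctr[1]=1
Ev 10: PC=7 idx=1 pred=N actual=T -> ctr[1]=2
Ev 11: PC=4 idx=0 pred=N actual=T -> ctr[0]=2
Ev 12: PC=2 idx=0 pred=T actual=T -> ctr[0]=3
Ev 13: PC=2 idx=0 pred=T actual=N -> ctr[0]=2
Ev 14: PC=2 idx=0 pred=T actual=N -> ctr[0]=1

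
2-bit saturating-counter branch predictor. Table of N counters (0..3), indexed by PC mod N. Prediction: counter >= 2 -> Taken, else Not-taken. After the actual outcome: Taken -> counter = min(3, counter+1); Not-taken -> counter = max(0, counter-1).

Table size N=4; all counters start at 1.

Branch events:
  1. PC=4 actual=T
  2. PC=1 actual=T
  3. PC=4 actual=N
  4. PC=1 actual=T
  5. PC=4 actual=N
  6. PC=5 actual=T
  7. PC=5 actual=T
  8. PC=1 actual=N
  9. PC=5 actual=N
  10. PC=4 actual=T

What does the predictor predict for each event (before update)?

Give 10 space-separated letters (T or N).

Answer: N N T T N T T T T N

Derivation:
Ev 1: PC=4 idx=0 pred=N actual=T -> ctr[0]=2
Ev 2: PC=1 idx=1 pred=N actual=T -> ctr[1]=2
Ev 3: PC=4 idx=0 pred=T actual=N -> ctr[0]=1
Ev 4: PC=1 idx=1 pred=T actual=T -> ctr[1]=3
Ev 5: PC=4 idx=0 pred=N actual=N -> ctr[0]=0
Ev 6: PC=5 idx=1 pred=T actual=T -> ctr[1]=3
Ev 7: PC=5 idx=1 pred=T actual=T -> ctr[1]=3
Ev 8: PC=1 idx=1 pred=T actual=N -> ctr[1]=2
Ev 9: PC=5 idx=1 pred=T actual=N -> ctr[1]=1
Ev 10: PC=4 idx=0 pred=N actual=T -> ctr[0]=1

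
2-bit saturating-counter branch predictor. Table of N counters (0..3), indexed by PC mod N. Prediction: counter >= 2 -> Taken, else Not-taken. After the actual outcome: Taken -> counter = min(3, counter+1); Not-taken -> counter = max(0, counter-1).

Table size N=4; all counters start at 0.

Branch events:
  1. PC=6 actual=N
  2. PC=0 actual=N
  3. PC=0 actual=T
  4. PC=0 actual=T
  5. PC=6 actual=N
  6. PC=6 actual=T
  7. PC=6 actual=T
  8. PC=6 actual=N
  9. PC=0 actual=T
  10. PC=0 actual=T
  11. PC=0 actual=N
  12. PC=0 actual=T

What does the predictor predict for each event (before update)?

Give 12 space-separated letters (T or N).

Answer: N N N N N N N T T T T T

Derivation:
Ev 1: PC=6 idx=2 pred=N actual=N -> ctr[2]=0
Ev 2: PC=0 idx=0 pred=N actual=N -> ctr[0]=0
Ev 3: PC=0 idx=0 pred=N actual=T -> ctr[0]=1
Ev 4: PC=0 idx=0 pred=N actual=T -> ctr[0]=2
Ev 5: PC=6 idx=2 pred=N actual=N -> ctr[2]=0
Ev 6: PC=6 idx=2 pred=N actual=T -> ctr[2]=1
Ev 7: PC=6 idx=2 pred=N actual=T -> ctr[2]=2
Ev 8: PC=6 idx=2 pred=T actual=N -> ctr[2]=1
Ev 9: PC=0 idx=0 pred=T actual=T -> ctr[0]=3
Ev 10: PC=0 idx=0 pred=T actual=T -> ctr[0]=3
Ev 11: PC=0 idx=0 pred=T actual=N -> ctr[0]=2
Ev 12: PC=0 idx=0 pred=T actual=T -> ctr[0]=3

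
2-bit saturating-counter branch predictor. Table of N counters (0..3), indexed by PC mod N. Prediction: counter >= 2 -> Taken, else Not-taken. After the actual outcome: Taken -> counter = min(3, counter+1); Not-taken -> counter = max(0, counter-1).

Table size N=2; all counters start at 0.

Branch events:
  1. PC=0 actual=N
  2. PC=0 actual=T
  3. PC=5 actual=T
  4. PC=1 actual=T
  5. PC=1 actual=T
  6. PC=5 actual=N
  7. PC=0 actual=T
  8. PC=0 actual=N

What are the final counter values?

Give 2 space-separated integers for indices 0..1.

Ev 1: PC=0 idx=0 pred=N actual=N -> ctr[0]=0
Ev 2: PC=0 idx=0 pred=N actual=T -> ctr[0]=1
Ev 3: PC=5 idx=1 pred=N actual=T -> ctr[1]=1
Ev 4: PC=1 idx=1 pred=N actual=T -> ctr[1]=2
Ev 5: PC=1 idx=1 pred=T actual=T -> ctr[1]=3
Ev 6: PC=5 idx=1 pred=T actual=N -> ctr[1]=2
Ev 7: PC=0 idx=0 pred=N actual=T -> ctr[0]=2
Ev 8: PC=0 idx=0 pred=T actual=N -> ctr[0]=1

Answer: 1 2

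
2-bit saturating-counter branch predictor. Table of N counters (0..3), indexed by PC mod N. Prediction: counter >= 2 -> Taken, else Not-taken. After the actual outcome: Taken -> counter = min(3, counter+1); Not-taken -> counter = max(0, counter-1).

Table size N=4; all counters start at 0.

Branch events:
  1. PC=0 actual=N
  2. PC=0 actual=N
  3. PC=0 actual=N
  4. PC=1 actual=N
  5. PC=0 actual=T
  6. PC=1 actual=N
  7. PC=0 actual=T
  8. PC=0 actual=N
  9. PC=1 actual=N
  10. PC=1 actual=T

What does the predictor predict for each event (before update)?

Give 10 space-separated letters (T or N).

Answer: N N N N N N N T N N

Derivation:
Ev 1: PC=0 idx=0 pred=N actual=N -> ctr[0]=0
Ev 2: PC=0 idx=0 pred=N actual=N -> ctr[0]=0
Ev 3: PC=0 idx=0 pred=N actual=N -> ctr[0]=0
Ev 4: PC=1 idx=1 pred=N actual=N -> ctr[1]=0
Ev 5: PC=0 idx=0 pred=N actual=T -> ctr[0]=1
Ev 6: PC=1 idx=1 pred=N actual=N -> ctr[1]=0
Ev 7: PC=0 idx=0 pred=N actual=T -> ctr[0]=2
Ev 8: PC=0 idx=0 pred=T actual=N -> ctr[0]=1
Ev 9: PC=1 idx=1 pred=N actual=N -> ctr[1]=0
Ev 10: PC=1 idx=1 pred=N actual=T -> ctr[1]=1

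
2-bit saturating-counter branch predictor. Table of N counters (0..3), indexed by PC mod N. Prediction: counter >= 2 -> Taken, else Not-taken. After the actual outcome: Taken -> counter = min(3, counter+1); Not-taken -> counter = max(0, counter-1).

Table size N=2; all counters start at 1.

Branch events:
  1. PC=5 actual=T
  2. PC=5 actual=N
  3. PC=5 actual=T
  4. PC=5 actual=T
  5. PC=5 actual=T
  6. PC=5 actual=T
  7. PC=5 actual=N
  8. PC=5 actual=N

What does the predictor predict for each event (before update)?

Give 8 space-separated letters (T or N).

Answer: N T N T T T T T

Derivation:
Ev 1: PC=5 idx=1 pred=N actual=T -> ctr[1]=2
Ev 2: PC=5 idx=1 pred=T actual=N -> ctr[1]=1
Ev 3: PC=5 idx=1 pred=N actual=T -> ctr[1]=2
Ev 4: PC=5 idx=1 pred=T actual=T -> ctr[1]=3
Ev 5: PC=5 idx=1 pred=T actual=T -> ctr[1]=3
Ev 6: PC=5 idx=1 pred=T actual=T -> ctr[1]=3
Ev 7: PC=5 idx=1 pred=T actual=N -> ctr[1]=2
Ev 8: PC=5 idx=1 pred=T actual=N -> ctr[1]=1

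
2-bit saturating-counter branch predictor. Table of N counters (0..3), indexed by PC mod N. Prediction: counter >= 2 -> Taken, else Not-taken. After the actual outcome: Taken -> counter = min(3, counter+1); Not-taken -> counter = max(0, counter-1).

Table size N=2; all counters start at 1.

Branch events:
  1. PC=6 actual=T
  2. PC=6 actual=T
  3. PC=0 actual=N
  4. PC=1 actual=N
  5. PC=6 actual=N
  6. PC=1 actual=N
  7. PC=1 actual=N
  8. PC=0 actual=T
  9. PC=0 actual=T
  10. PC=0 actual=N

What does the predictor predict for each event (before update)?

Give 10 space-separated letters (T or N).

Ev 1: PC=6 idx=0 pred=N actual=T -> ctr[0]=2
Ev 2: PC=6 idx=0 pred=T actual=T -> ctr[0]=3
Ev 3: PC=0 idx=0 pred=T actual=N -> ctr[0]=2
Ev 4: PC=1 idx=1 pred=N actual=N -> ctr[1]=0
Ev 5: PC=6 idx=0 pred=T actual=N -> ctr[0]=1
Ev 6: PC=1 idx=1 pred=N actual=N -> ctr[1]=0
Ev 7: PC=1 idx=1 pred=N actual=N -> ctr[1]=0
Ev 8: PC=0 idx=0 pred=N actual=T -> ctr[0]=2
Ev 9: PC=0 idx=0 pred=T actual=T -> ctr[0]=3
Ev 10: PC=0 idx=0 pred=T actual=N -> ctr[0]=2

Answer: N T T N T N N N T T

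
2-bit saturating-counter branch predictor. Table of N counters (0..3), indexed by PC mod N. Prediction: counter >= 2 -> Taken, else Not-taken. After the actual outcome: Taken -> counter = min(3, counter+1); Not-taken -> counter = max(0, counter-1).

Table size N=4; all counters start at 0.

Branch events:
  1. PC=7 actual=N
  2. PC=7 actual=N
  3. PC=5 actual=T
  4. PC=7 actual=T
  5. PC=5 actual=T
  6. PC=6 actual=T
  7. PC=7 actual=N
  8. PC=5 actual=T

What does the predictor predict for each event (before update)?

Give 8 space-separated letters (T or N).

Answer: N N N N N N N T

Derivation:
Ev 1: PC=7 idx=3 pred=N actual=N -> ctr[3]=0
Ev 2: PC=7 idx=3 pred=N actual=N -> ctr[3]=0
Ev 3: PC=5 idx=1 pred=N actual=T -> ctr[1]=1
Ev 4: PC=7 idx=3 pred=N actual=T -> ctr[3]=1
Ev 5: PC=5 idx=1 pred=N actual=T -> ctr[1]=2
Ev 6: PC=6 idx=2 pred=N actual=T -> ctr[2]=1
Ev 7: PC=7 idx=3 pred=N actual=N -> ctr[3]=0
Ev 8: PC=5 idx=1 pred=T actual=T -> ctr[1]=3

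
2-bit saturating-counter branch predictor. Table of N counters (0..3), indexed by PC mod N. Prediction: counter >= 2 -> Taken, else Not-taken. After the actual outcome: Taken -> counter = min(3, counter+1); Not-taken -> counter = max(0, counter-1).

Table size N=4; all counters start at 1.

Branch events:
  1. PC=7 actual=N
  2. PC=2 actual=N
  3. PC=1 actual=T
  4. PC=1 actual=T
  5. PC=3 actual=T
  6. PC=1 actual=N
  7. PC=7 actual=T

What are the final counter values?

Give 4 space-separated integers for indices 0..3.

Ev 1: PC=7 idx=3 pred=N actual=N -> ctr[3]=0
Ev 2: PC=2 idx=2 pred=N actual=N -> ctr[2]=0
Ev 3: PC=1 idx=1 pred=N actual=T -> ctr[1]=2
Ev 4: PC=1 idx=1 pred=T actual=T -> ctr[1]=3
Ev 5: PC=3 idx=3 pred=N actual=T -> ctr[3]=1
Ev 6: PC=1 idx=1 pred=T actual=N -> ctr[1]=2
Ev 7: PC=7 idx=3 pred=N actual=T -> ctr[3]=2

Answer: 1 2 0 2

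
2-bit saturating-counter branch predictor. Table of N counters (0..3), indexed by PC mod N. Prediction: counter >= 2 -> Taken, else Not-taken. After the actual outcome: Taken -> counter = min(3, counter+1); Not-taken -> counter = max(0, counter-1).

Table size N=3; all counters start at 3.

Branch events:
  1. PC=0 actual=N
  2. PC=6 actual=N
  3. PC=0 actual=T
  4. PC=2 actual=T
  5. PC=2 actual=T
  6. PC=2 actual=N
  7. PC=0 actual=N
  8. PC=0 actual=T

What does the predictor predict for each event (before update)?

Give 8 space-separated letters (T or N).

Ev 1: PC=0 idx=0 pred=T actual=N -> ctr[0]=2
Ev 2: PC=6 idx=0 pred=T actual=N -> ctr[0]=1
Ev 3: PC=0 idx=0 pred=N actual=T -> ctr[0]=2
Ev 4: PC=2 idx=2 pred=T actual=T -> ctr[2]=3
Ev 5: PC=2 idx=2 pred=T actual=T -> ctr[2]=3
Ev 6: PC=2 idx=2 pred=T actual=N -> ctr[2]=2
Ev 7: PC=0 idx=0 pred=T actual=N -> ctr[0]=1
Ev 8: PC=0 idx=0 pred=N actual=T -> ctr[0]=2

Answer: T T N T T T T N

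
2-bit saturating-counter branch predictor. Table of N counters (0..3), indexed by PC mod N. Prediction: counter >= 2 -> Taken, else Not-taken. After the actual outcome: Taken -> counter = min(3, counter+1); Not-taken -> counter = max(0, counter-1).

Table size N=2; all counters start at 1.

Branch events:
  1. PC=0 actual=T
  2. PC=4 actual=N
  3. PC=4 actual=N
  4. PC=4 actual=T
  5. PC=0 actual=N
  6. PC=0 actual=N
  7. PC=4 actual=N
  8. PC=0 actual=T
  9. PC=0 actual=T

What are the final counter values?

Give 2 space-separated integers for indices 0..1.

Answer: 2 1

Derivation:
Ev 1: PC=0 idx=0 pred=N actual=T -> ctr[0]=2
Ev 2: PC=4 idx=0 pred=T actual=N -> ctr[0]=1
Ev 3: PC=4 idx=0 pred=N actual=N -> ctr[0]=0
Ev 4: PC=4 idx=0 pred=N actual=T -> ctr[0]=1
Ev 5: PC=0 idx=0 pred=N actual=N -> ctr[0]=0
Ev 6: PC=0 idx=0 pred=N actual=N -> ctr[0]=0
Ev 7: PC=4 idx=0 pred=N actual=N -> ctr[0]=0
Ev 8: PC=0 idx=0 pred=N actual=T -> ctr[0]=1
Ev 9: PC=0 idx=0 pred=N actual=T -> ctr[0]=2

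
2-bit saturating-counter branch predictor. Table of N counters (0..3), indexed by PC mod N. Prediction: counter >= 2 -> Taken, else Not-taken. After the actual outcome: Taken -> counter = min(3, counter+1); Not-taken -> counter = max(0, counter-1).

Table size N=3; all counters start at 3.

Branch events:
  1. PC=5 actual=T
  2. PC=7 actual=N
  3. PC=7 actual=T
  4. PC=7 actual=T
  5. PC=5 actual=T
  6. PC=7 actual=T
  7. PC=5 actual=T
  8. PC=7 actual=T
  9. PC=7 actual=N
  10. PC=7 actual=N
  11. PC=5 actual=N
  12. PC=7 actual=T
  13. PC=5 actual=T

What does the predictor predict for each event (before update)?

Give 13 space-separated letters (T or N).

Ev 1: PC=5 idx=2 pred=T actual=T -> ctr[2]=3
Ev 2: PC=7 idx=1 pred=T actual=N -> ctr[1]=2
Ev 3: PC=7 idx=1 pred=T actual=T -> ctr[1]=3
Ev 4: PC=7 idx=1 pred=T actual=T -> ctr[1]=3
Ev 5: PC=5 idx=2 pred=T actual=T -> ctr[2]=3
Ev 6: PC=7 idx=1 pred=T actual=T -> ctr[1]=3
Ev 7: PC=5 idx=2 pred=T actual=T -> ctr[2]=3
Ev 8: PC=7 idx=1 pred=T actual=T -> ctr[1]=3
Ev 9: PC=7 idx=1 pred=T actual=N -> ctr[1]=2
Ev 10: PC=7 idx=1 pred=T actual=N -> ctr[1]=1
Ev 11: PC=5 idx=2 pred=T actual=N -> ctr[2]=2
Ev 12: PC=7 idx=1 pred=N actual=T -> ctr[1]=2
Ev 13: PC=5 idx=2 pred=T actual=T -> ctr[2]=3

Answer: T T T T T T T T T T T N T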